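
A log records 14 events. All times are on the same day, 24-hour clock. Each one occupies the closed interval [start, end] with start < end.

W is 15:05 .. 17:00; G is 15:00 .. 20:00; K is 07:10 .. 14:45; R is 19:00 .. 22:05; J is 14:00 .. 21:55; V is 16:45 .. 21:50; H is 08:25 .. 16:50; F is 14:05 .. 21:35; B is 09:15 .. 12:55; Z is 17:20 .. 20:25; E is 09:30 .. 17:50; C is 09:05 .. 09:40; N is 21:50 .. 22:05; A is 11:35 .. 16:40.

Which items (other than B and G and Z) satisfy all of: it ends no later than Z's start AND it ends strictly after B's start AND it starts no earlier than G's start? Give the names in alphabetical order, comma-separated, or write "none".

Conditions: its end is no later than Z's start (X.end <= 17:20) AND its end is strictly after B's start (X.end > 09:15) AND its start is no earlier than G's start (X.start >= 15:00).
A: end 16:40 <= 17:20? ✓; end 16:40 > 09:15? ✓; start 11:35 >= 15:00? ✗ → no.
C: end 09:40 <= 17:20? ✓; end 09:40 > 09:15? ✓; start 09:05 >= 15:00? ✗ → no.
E: end 17:50 <= 17:20? ✗; end 17:50 > 09:15? ✓; start 09:30 >= 15:00? ✗ → no.
F: end 21:35 <= 17:20? ✗; end 21:35 > 09:15? ✓; start 14:05 >= 15:00? ✗ → no.
H: end 16:50 <= 17:20? ✓; end 16:50 > 09:15? ✓; start 08:25 >= 15:00? ✗ → no.
J: end 21:55 <= 17:20? ✗; end 21:55 > 09:15? ✓; start 14:00 >= 15:00? ✗ → no.
K: end 14:45 <= 17:20? ✓; end 14:45 > 09:15? ✓; start 07:10 >= 15:00? ✗ → no.
N: end 22:05 <= 17:20? ✗; end 22:05 > 09:15? ✓; start 21:50 >= 15:00? ✓ → no.
R: end 22:05 <= 17:20? ✗; end 22:05 > 09:15? ✓; start 19:00 >= 15:00? ✓ → no.
V: end 21:50 <= 17:20? ✗; end 21:50 > 09:15? ✓; start 16:45 >= 15:00? ✓ → no.
W: end 17:00 <= 17:20? ✓; end 17:00 > 09:15? ✓; start 15:05 >= 15:00? ✓ → yes.
Result: W.

W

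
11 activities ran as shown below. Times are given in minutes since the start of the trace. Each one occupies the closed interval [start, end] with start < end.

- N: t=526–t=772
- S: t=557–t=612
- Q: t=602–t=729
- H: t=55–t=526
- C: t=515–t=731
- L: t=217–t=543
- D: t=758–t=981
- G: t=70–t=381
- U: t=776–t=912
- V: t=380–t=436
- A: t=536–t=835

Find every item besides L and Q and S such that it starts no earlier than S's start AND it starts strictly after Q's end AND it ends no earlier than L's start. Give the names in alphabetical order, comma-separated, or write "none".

Conditions: its start is no earlier than S's start (X.start >= t=557) AND its start is strictly after Q's end (X.start > t=729) AND its end is no earlier than L's start (X.end >= t=217).
A: start t=536 >= t=557? ✗; start t=536 > t=729? ✗; end t=835 >= t=217? ✓ → no.
C: start t=515 >= t=557? ✗; start t=515 > t=729? ✗; end t=731 >= t=217? ✓ → no.
D: start t=758 >= t=557? ✓; start t=758 > t=729? ✓; end t=981 >= t=217? ✓ → yes.
G: start t=70 >= t=557? ✗; start t=70 > t=729? ✗; end t=381 >= t=217? ✓ → no.
H: start t=55 >= t=557? ✗; start t=55 > t=729? ✗; end t=526 >= t=217? ✓ → no.
N: start t=526 >= t=557? ✗; start t=526 > t=729? ✗; end t=772 >= t=217? ✓ → no.
U: start t=776 >= t=557? ✓; start t=776 > t=729? ✓; end t=912 >= t=217? ✓ → yes.
V: start t=380 >= t=557? ✗; start t=380 > t=729? ✗; end t=436 >= t=217? ✓ → no.
Result: D, U.

D, U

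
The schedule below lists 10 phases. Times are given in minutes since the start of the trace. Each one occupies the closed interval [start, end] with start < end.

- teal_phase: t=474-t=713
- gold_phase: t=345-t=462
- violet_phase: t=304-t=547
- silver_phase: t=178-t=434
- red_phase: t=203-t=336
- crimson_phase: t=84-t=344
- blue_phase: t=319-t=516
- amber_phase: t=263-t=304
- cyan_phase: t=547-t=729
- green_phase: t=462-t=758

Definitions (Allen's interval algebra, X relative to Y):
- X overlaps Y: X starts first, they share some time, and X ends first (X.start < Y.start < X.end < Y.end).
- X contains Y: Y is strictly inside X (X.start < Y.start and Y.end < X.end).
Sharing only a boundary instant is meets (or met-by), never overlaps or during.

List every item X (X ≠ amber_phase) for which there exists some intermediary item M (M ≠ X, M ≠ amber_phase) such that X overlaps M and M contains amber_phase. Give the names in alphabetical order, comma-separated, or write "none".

Target amber_phase = [t=263, t=304].
Intermediaries M with M contains amber_phase: crimson_phase, red_phase, silver_phase.
Via crimson_phase — items with X overlaps crimson_phase: none.
Via red_phase — items with X overlaps red_phase: none.
Via silver_phase — items with X overlaps silver_phase: crimson_phase.
Union: crimson_phase.

crimson_phase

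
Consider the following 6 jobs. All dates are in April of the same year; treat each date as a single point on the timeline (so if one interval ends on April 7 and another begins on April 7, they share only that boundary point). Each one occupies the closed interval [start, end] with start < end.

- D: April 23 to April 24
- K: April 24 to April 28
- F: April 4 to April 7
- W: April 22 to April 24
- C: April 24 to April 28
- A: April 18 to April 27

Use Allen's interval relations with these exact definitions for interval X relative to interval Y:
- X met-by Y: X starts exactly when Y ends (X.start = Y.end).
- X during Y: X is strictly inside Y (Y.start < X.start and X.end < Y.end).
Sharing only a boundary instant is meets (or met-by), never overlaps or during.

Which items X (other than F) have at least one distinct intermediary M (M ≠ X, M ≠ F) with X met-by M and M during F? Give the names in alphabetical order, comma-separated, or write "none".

Target F = [April 4, April 7].
Intermediaries M with M during F: none.
Union: none.

none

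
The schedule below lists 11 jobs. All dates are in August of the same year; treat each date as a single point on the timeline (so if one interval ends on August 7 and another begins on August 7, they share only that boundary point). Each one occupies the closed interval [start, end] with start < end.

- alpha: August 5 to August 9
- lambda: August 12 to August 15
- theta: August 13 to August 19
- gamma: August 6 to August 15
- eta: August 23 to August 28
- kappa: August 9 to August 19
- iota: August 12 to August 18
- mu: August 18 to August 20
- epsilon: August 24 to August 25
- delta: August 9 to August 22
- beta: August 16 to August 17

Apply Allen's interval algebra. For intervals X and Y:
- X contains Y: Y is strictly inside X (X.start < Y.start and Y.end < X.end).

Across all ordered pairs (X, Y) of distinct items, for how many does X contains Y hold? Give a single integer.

Checking all 110 ordered pairs for relation 'contains'; matching pairs in alphabetical order:
(delta, beta): delta contains beta ✓
(delta, iota): delta contains iota ✓
(delta, lambda): delta contains lambda ✓
(delta, mu): delta contains mu ✓
(delta, theta): delta contains theta ✓
(eta, epsilon): eta contains epsilon ✓
(iota, beta): iota contains beta ✓
(kappa, beta): kappa contains beta ✓
(kappa, iota): kappa contains iota ✓
(kappa, lambda): kappa contains lambda ✓
(theta, beta): theta contains beta ✓
Count: 11.

11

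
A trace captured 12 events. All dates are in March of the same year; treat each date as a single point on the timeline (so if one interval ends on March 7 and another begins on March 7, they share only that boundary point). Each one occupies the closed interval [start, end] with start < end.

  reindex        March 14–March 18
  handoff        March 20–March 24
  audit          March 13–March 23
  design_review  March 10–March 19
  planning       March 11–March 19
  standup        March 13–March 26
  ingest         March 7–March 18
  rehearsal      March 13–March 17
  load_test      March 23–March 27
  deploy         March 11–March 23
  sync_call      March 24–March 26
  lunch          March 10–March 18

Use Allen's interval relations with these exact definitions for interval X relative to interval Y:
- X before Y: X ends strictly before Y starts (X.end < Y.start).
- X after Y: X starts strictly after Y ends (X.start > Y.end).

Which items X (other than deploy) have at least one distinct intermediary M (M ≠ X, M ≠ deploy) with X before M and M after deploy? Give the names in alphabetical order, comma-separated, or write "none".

Target deploy = [March 11, March 23].
Intermediaries M with M after deploy: sync_call.
Via sync_call — items with X before sync_call: audit, design_review, ingest, lunch, planning, rehearsal, reindex.
Union: audit, design_review, ingest, lunch, planning, rehearsal, reindex.

audit, design_review, ingest, lunch, planning, rehearsal, reindex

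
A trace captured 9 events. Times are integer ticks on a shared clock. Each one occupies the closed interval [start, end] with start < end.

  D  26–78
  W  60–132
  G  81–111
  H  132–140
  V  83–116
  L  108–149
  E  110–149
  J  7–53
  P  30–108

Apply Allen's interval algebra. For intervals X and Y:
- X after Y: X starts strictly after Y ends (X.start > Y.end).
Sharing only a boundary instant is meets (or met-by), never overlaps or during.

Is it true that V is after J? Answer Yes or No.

Yes

V = [83, 116], J = [7, 53].
Actual relation of V to J: after.
Asked whether 'after' holds → Yes.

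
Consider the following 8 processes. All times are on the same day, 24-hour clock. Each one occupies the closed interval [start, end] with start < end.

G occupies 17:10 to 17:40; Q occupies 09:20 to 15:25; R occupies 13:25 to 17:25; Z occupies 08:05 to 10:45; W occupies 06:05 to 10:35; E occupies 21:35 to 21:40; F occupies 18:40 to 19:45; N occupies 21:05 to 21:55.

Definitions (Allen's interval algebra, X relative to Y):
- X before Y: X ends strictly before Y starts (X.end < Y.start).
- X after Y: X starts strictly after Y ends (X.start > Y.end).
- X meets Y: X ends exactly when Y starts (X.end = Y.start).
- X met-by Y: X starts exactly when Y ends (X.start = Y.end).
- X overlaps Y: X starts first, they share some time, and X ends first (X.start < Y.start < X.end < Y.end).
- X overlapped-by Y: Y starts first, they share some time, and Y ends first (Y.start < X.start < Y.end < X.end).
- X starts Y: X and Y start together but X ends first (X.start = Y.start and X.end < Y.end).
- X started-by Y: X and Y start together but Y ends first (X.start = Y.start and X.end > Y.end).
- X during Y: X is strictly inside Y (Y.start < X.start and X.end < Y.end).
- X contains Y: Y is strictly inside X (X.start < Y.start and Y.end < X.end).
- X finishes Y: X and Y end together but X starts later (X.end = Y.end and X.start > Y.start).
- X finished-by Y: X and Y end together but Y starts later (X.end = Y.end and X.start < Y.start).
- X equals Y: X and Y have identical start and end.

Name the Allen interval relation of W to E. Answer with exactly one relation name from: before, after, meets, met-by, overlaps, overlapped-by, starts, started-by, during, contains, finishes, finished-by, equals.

before

W = [06:05, 10:35]; E = [21:35, 21:40].
Compare endpoints: W.start < E.start, W.start < E.end, W.end < E.start, W.end < E.end.
That pattern is 'before'.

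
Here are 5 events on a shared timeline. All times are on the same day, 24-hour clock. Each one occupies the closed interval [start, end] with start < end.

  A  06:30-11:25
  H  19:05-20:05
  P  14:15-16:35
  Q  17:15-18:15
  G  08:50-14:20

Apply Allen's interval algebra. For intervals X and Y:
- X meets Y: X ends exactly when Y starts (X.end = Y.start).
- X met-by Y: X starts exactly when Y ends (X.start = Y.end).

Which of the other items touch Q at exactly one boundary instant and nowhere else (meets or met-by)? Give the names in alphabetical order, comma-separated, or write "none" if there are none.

none

Target Q = [17:15, 18:15].
A [06:30, 11:25] → before → no.
G [08:50, 14:20] → before → no.
H [19:05, 20:05] → after → no.
P [14:15, 16:35] → before → no.
Result: none.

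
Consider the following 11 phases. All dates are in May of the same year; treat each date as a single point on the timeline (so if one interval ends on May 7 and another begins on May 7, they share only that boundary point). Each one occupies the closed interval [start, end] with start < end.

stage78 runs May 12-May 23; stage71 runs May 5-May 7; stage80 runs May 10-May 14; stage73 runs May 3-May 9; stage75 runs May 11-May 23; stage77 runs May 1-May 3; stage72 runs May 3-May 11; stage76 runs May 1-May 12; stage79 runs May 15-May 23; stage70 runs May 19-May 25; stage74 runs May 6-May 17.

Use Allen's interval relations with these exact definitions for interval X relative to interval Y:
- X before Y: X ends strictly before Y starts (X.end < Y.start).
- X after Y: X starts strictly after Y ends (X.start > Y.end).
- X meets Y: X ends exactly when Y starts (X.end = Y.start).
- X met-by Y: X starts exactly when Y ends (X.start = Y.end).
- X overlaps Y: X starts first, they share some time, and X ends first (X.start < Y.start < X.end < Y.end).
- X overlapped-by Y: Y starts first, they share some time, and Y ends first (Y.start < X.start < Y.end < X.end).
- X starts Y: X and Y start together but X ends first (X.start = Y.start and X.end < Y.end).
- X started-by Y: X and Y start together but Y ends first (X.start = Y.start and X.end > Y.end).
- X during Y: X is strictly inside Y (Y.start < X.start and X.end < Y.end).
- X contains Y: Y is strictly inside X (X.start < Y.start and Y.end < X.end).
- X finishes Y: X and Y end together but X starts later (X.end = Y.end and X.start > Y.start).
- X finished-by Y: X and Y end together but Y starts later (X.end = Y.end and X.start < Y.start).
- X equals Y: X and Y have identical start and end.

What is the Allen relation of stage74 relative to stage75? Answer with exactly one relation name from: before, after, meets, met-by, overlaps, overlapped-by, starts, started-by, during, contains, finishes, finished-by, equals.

stage74 = [May 6, May 17]; stage75 = [May 11, May 23].
Compare endpoints: stage74.start < stage75.start, stage74.start < stage75.end, stage74.end > stage75.start, stage74.end < stage75.end.
That pattern is 'overlaps'.

overlaps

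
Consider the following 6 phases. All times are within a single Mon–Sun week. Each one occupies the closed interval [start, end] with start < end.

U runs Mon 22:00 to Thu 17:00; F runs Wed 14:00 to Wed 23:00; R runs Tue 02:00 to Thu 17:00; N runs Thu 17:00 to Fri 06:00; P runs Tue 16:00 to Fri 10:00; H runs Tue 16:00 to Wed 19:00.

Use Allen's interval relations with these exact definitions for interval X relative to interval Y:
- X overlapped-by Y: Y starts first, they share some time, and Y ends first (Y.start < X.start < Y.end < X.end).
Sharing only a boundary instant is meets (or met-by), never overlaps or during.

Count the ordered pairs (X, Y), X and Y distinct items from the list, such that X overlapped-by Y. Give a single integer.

3

Checking all 30 ordered pairs for relation 'overlapped-by'; matching pairs in alphabetical order:
(F, H): F overlapped-by H ✓
(P, R): P overlapped-by R ✓
(P, U): P overlapped-by U ✓
Count: 3.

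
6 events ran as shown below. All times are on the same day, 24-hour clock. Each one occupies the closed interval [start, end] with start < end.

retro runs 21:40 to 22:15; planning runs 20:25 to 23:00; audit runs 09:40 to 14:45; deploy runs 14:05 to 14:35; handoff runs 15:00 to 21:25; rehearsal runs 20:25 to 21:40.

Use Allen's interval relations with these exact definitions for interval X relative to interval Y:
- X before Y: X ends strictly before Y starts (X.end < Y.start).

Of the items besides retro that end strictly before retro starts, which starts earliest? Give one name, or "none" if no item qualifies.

Target retro = [21:40, 22:15].
audit [09:40, 14:45] → before → candidate.
deploy [14:05, 14:35] → before → candidate.
handoff [15:00, 21:25] → before → candidate.
planning [20:25, 23:00] → contains → excluded.
rehearsal [20:25, 21:40] → meets → excluded.
Among candidates, earliest start is 09:40 → audit.

audit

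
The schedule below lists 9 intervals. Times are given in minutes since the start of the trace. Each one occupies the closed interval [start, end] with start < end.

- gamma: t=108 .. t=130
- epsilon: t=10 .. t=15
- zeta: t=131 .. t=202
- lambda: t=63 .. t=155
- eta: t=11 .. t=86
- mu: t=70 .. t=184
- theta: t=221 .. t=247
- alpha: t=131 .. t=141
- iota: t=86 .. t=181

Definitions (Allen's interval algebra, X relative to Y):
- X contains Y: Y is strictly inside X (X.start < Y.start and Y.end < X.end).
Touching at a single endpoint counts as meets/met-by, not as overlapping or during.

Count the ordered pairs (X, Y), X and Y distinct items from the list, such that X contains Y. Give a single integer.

Checking all 72 ordered pairs for relation 'contains'; matching pairs in alphabetical order:
(iota, alpha): iota contains alpha ✓
(iota, gamma): iota contains gamma ✓
(lambda, alpha): lambda contains alpha ✓
(lambda, gamma): lambda contains gamma ✓
(mu, alpha): mu contains alpha ✓
(mu, gamma): mu contains gamma ✓
(mu, iota): mu contains iota ✓
Count: 7.

7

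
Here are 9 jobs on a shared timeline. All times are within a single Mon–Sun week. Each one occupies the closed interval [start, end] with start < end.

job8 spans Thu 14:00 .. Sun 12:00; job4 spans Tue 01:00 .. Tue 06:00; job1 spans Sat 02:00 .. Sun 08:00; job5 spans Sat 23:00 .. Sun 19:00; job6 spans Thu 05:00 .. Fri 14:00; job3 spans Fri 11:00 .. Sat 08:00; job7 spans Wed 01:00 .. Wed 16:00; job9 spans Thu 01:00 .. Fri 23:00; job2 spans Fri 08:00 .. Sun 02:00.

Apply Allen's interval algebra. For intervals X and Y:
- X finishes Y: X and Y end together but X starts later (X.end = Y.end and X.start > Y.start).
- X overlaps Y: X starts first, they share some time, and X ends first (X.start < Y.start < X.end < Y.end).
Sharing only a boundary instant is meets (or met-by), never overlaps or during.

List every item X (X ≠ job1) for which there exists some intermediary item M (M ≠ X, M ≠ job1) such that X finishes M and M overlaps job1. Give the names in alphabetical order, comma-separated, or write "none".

none

Target job1 = [Sat 02:00, Sun 08:00].
Intermediaries M with M overlaps job1: job2, job3.
Via job2 — items with X finishes job2: none.
Via job3 — items with X finishes job3: none.
Union: none.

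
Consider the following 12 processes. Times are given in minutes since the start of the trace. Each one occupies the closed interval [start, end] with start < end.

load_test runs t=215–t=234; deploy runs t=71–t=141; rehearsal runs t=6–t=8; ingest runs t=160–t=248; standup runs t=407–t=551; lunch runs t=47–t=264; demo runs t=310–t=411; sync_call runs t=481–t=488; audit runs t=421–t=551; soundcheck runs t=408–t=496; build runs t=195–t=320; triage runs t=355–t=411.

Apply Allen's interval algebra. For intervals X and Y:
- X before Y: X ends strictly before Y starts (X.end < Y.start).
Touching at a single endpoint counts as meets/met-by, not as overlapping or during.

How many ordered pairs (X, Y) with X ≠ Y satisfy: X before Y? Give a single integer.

Checking all 132 ordered pairs for relation 'before'; matching pairs in alphabetical order:
(build, audit): build before audit ✓
(build, soundcheck): build before soundcheck ✓
(build, standup): build before standup ✓
(build, sync_call): build before sync_call ✓
(build, triage): build before triage ✓
(demo, audit): demo before audit ✓
(demo, sync_call): demo before sync_call ✓
(deploy, audit): deploy before audit ✓
(deploy, build): deploy before build ✓
(deploy, demo): deploy before demo ✓
(deploy, ingest): deploy before ingest ✓
(deploy, load_test): deploy before load_test ✓
(deploy, soundcheck): deploy before soundcheck ✓
(deploy, standup): deploy before standup ✓
(deploy, sync_call): deploy before sync_call ✓
(deploy, triage): deploy before triage ✓
(ingest, audit): ingest before audit ✓
(ingest, demo): ingest before demo ✓
(ingest, soundcheck): ingest before soundcheck ✓
(ingest, standup): ingest before standup ✓
(ingest, sync_call): ingest before sync_call ✓
(ingest, triage): ingest before triage ✓
(load_test, audit): load_test before audit ✓
(load_test, demo): load_test before demo ✓
... plus 23 further pairs not listed.
Count: 47.

47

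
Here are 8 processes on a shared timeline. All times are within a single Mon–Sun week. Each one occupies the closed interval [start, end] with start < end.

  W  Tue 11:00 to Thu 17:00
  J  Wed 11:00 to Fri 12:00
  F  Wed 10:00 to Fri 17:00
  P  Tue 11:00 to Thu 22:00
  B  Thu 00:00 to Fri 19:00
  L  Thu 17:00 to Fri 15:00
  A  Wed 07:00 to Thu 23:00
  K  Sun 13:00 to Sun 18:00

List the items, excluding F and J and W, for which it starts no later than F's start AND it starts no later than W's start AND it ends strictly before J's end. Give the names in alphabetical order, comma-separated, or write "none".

Conditions: its start is no later than F's start (X.start <= Wed 10:00) AND its start is no later than W's start (X.start <= Tue 11:00) AND its end is strictly before J's end (X.end < Fri 12:00).
A: start Wed 07:00 <= Wed 10:00? ✓; start Wed 07:00 <= Tue 11:00? ✗; end Thu 23:00 < Fri 12:00? ✓ → no.
B: start Thu 00:00 <= Wed 10:00? ✗; start Thu 00:00 <= Tue 11:00? ✗; end Fri 19:00 < Fri 12:00? ✗ → no.
K: start Sun 13:00 <= Wed 10:00? ✗; start Sun 13:00 <= Tue 11:00? ✗; end Sun 18:00 < Fri 12:00? ✗ → no.
L: start Thu 17:00 <= Wed 10:00? ✗; start Thu 17:00 <= Tue 11:00? ✗; end Fri 15:00 < Fri 12:00? ✗ → no.
P: start Tue 11:00 <= Wed 10:00? ✓; start Tue 11:00 <= Tue 11:00? ✓; end Thu 22:00 < Fri 12:00? ✓ → yes.
Result: P.

P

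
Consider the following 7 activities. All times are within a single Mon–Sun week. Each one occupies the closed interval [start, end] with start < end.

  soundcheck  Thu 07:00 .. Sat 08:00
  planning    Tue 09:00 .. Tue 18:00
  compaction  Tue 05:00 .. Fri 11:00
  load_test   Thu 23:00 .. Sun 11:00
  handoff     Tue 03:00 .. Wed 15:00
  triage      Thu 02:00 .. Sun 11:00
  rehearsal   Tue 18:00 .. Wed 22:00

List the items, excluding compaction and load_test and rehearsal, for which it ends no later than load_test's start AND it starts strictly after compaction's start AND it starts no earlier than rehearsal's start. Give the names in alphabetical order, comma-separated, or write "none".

none

Conditions: its end is no later than load_test's start (X.end <= Thu 23:00) AND its start is strictly after compaction's start (X.start > Tue 05:00) AND its start is no earlier than rehearsal's start (X.start >= Tue 18:00).
handoff: end Wed 15:00 <= Thu 23:00? ✓; start Tue 03:00 > Tue 05:00? ✗; start Tue 03:00 >= Tue 18:00? ✗ → no.
planning: end Tue 18:00 <= Thu 23:00? ✓; start Tue 09:00 > Tue 05:00? ✓; start Tue 09:00 >= Tue 18:00? ✗ → no.
soundcheck: end Sat 08:00 <= Thu 23:00? ✗; start Thu 07:00 > Tue 05:00? ✓; start Thu 07:00 >= Tue 18:00? ✓ → no.
triage: end Sun 11:00 <= Thu 23:00? ✗; start Thu 02:00 > Tue 05:00? ✓; start Thu 02:00 >= Tue 18:00? ✓ → no.
Result: none.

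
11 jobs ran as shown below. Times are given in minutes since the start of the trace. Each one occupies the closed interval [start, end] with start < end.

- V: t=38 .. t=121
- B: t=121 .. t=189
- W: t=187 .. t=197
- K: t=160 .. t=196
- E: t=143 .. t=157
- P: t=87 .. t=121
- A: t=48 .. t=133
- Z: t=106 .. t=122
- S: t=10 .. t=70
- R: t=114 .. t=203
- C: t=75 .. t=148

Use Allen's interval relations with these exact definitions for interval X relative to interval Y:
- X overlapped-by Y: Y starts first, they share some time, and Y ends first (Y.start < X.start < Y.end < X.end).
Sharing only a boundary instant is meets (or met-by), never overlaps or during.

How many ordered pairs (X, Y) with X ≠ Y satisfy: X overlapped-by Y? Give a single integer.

Checking all 110 ordered pairs for relation 'overlapped-by'; matching pairs in alphabetical order:
(A, S): A overlapped-by S ✓
(A, V): A overlapped-by V ✓
(B, A): B overlapped-by A ✓
(B, C): B overlapped-by C ✓
(B, Z): B overlapped-by Z ✓
(C, A): C overlapped-by A ✓
(C, V): C overlapped-by V ✓
(E, C): E overlapped-by C ✓
(K, B): K overlapped-by B ✓
(R, A): R overlapped-by A ✓
(R, C): R overlapped-by C ✓
(R, P): R overlapped-by P ✓
(R, V): R overlapped-by V ✓
(R, Z): R overlapped-by Z ✓
(V, S): V overlapped-by S ✓
(W, B): W overlapped-by B ✓
(W, K): W overlapped-by K ✓
(Z, P): Z overlapped-by P ✓
(Z, V): Z overlapped-by V ✓
Count: 19.

19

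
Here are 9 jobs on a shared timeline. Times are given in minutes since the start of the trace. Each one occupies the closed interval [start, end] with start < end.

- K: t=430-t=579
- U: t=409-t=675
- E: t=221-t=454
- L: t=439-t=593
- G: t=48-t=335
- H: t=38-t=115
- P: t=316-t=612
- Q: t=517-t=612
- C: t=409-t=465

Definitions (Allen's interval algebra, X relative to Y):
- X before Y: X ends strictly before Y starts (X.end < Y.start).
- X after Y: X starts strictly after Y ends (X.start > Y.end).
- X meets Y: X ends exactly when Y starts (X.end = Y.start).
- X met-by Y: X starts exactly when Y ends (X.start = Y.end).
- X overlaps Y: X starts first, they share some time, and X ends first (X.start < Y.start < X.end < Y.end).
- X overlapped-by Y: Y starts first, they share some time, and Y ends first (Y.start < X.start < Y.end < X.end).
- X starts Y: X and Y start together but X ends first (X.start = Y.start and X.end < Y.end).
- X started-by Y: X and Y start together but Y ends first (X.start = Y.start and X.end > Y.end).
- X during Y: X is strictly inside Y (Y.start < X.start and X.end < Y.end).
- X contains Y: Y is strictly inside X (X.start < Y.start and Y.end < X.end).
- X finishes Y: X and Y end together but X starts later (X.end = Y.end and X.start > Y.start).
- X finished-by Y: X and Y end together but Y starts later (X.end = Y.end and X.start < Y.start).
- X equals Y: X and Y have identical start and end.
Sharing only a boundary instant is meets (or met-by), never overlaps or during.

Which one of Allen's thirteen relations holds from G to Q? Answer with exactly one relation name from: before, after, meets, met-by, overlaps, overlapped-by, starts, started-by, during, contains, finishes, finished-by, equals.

G = [t=48, t=335]; Q = [t=517, t=612].
Compare endpoints: G.start < Q.start, G.start < Q.end, G.end < Q.start, G.end < Q.end.
That pattern is 'before'.

before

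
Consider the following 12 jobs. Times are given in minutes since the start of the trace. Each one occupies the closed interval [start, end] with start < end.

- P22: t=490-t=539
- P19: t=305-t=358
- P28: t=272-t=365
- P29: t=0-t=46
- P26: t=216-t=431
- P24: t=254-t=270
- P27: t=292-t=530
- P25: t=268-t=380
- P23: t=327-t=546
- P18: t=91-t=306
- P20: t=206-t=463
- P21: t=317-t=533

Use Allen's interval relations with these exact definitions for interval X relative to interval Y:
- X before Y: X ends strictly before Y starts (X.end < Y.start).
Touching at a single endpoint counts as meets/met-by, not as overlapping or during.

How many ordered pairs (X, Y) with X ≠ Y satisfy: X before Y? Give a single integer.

25

Checking all 132 ordered pairs for relation 'before'; matching pairs in alphabetical order:
(P18, P21): P18 before P21 ✓
(P18, P22): P18 before P22 ✓
(P18, P23): P18 before P23 ✓
(P19, P22): P19 before P22 ✓
(P20, P22): P20 before P22 ✓
(P24, P19): P24 before P19 ✓
(P24, P21): P24 before P21 ✓
(P24, P22): P24 before P22 ✓
(P24, P23): P24 before P23 ✓
(P24, P27): P24 before P27 ✓
(P24, P28): P24 before P28 ✓
(P25, P22): P25 before P22 ✓
(P26, P22): P26 before P22 ✓
(P28, P22): P28 before P22 ✓
(P29, P18): P29 before P18 ✓
(P29, P19): P29 before P19 ✓
(P29, P20): P29 before P20 ✓
(P29, P21): P29 before P21 ✓
(P29, P22): P29 before P22 ✓
(P29, P23): P29 before P23 ✓
(P29, P24): P29 before P24 ✓
(P29, P25): P29 before P25 ✓
(P29, P26): P29 before P26 ✓
(P29, P27): P29 before P27 ✓
... plus 1 further pairs not listed.
Count: 25.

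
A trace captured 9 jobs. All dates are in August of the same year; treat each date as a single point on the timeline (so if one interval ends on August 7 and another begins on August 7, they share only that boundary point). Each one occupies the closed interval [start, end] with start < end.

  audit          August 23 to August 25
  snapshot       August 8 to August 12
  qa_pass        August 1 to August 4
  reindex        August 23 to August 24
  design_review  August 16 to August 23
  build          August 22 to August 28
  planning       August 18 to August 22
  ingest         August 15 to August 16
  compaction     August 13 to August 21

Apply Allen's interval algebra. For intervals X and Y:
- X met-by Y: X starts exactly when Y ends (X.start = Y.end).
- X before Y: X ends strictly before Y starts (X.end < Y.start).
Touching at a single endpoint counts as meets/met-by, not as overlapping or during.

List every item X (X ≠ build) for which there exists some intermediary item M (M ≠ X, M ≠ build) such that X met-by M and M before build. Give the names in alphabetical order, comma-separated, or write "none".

design_review

Target build = [August 22, August 28].
Intermediaries M with M before build: compaction, ingest, qa_pass, snapshot.
Via compaction — items with X met-by compaction: none.
Via ingest — items with X met-by ingest: design_review.
Via qa_pass — items with X met-by qa_pass: none.
Via snapshot — items with X met-by snapshot: none.
Union: design_review.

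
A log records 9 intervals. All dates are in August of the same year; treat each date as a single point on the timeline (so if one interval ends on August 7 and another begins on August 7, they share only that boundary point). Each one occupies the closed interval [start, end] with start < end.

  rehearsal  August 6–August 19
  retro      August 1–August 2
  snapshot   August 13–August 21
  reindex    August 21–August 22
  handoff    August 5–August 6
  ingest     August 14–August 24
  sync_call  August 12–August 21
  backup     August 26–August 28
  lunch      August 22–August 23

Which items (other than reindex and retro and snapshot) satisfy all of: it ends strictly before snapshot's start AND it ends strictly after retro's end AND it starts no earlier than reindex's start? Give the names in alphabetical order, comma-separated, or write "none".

none

Conditions: its end is strictly before snapshot's start (X.end < August 13) AND its end is strictly after retro's end (X.end > August 2) AND its start is no earlier than reindex's start (X.start >= August 21).
backup: end August 28 < August 13? ✗; end August 28 > August 2? ✓; start August 26 >= August 21? ✓ → no.
handoff: end August 6 < August 13? ✓; end August 6 > August 2? ✓; start August 5 >= August 21? ✗ → no.
ingest: end August 24 < August 13? ✗; end August 24 > August 2? ✓; start August 14 >= August 21? ✗ → no.
lunch: end August 23 < August 13? ✗; end August 23 > August 2? ✓; start August 22 >= August 21? ✓ → no.
rehearsal: end August 19 < August 13? ✗; end August 19 > August 2? ✓; start August 6 >= August 21? ✗ → no.
sync_call: end August 21 < August 13? ✗; end August 21 > August 2? ✓; start August 12 >= August 21? ✗ → no.
Result: none.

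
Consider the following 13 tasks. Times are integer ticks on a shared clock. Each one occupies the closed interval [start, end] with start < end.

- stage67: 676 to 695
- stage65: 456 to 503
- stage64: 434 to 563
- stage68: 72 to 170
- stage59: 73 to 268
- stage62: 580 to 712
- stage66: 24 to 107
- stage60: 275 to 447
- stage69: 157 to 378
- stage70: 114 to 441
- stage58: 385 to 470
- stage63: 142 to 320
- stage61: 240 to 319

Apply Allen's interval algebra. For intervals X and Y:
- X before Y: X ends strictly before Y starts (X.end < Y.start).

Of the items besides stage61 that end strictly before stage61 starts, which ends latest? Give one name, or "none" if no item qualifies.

stage68

Target stage61 = [240, 319].
stage58 [385, 470] → after → excluded.
stage59 [73, 268] → overlaps → excluded.
stage60 [275, 447] → overlapped-by → excluded.
stage62 [580, 712] → after → excluded.
stage63 [142, 320] → contains → excluded.
stage64 [434, 563] → after → excluded.
stage65 [456, 503] → after → excluded.
stage66 [24, 107] → before → candidate.
stage67 [676, 695] → after → excluded.
stage68 [72, 170] → before → candidate.
stage69 [157, 378] → contains → excluded.
stage70 [114, 441] → contains → excluded.
Among candidates, latest end is 170 → stage68.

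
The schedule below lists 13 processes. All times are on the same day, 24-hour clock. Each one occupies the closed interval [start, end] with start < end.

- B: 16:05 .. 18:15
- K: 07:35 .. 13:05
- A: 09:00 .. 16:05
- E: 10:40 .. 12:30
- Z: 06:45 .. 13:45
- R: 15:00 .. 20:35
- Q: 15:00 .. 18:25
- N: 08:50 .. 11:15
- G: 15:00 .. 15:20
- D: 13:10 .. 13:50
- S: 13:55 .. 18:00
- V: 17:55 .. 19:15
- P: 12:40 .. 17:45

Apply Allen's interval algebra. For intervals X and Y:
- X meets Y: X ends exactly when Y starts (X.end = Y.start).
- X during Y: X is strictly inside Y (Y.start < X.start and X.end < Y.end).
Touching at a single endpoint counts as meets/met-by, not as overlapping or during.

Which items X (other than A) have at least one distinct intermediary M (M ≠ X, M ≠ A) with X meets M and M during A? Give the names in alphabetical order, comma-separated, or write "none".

Target A = [09:00, 16:05].
Intermediaries M with M during A: D, E, G.
Via D — items with X meets D: none.
Via E — items with X meets E: none.
Via G — items with X meets G: none.
Union: none.

none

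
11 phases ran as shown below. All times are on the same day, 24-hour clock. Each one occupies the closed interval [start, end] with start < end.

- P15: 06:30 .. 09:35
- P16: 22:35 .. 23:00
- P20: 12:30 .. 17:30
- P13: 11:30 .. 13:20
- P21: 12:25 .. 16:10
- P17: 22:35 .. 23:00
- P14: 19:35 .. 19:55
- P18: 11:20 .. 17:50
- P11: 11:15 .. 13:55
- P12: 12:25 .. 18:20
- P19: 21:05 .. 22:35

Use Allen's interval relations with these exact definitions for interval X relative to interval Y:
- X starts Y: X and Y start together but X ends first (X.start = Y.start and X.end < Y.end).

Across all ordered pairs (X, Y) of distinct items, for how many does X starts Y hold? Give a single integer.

1

Checking all 110 ordered pairs for relation 'starts'; matching pairs in alphabetical order:
(P21, P12): P21 starts P12 ✓
Count: 1.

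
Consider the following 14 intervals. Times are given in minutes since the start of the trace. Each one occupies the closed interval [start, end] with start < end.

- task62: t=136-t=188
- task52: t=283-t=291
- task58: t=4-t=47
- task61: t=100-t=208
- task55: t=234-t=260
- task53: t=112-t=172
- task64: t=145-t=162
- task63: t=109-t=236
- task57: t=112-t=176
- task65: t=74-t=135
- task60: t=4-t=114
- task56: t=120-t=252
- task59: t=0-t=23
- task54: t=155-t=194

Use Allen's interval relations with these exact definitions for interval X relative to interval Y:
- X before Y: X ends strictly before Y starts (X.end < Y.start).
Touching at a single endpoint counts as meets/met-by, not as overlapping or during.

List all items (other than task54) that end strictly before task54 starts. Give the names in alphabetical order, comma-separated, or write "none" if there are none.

task58, task59, task60, task65

Target task54 = [t=155, t=194].
task52 [t=283, t=291] → after → no.
task53 [t=112, t=172] → overlaps → no.
task55 [t=234, t=260] → after → no.
task56 [t=120, t=252] → contains → no.
task57 [t=112, t=176] → overlaps → no.
task58 [t=4, t=47] → before → yes.
task59 [t=0, t=23] → before → yes.
task60 [t=4, t=114] → before → yes.
task61 [t=100, t=208] → contains → no.
task62 [t=136, t=188] → overlaps → no.
task63 [t=109, t=236] → contains → no.
task64 [t=145, t=162] → overlaps → no.
task65 [t=74, t=135] → before → yes.
Result: task58, task59, task60, task65.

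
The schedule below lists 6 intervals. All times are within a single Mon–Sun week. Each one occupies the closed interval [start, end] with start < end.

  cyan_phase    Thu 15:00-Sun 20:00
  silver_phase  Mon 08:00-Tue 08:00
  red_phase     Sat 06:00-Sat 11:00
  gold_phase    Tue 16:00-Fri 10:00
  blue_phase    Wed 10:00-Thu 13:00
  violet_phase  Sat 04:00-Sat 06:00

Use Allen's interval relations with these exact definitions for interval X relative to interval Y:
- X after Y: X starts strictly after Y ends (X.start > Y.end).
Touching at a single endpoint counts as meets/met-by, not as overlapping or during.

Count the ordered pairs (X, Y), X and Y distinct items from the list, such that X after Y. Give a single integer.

10

Checking all 30 ordered pairs for relation 'after'; matching pairs in alphabetical order:
(blue_phase, silver_phase): blue_phase after silver_phase ✓
(cyan_phase, blue_phase): cyan_phase after blue_phase ✓
(cyan_phase, silver_phase): cyan_phase after silver_phase ✓
(gold_phase, silver_phase): gold_phase after silver_phase ✓
(red_phase, blue_phase): red_phase after blue_phase ✓
(red_phase, gold_phase): red_phase after gold_phase ✓
(red_phase, silver_phase): red_phase after silver_phase ✓
(violet_phase, blue_phase): violet_phase after blue_phase ✓
(violet_phase, gold_phase): violet_phase after gold_phase ✓
(violet_phase, silver_phase): violet_phase after silver_phase ✓
Count: 10.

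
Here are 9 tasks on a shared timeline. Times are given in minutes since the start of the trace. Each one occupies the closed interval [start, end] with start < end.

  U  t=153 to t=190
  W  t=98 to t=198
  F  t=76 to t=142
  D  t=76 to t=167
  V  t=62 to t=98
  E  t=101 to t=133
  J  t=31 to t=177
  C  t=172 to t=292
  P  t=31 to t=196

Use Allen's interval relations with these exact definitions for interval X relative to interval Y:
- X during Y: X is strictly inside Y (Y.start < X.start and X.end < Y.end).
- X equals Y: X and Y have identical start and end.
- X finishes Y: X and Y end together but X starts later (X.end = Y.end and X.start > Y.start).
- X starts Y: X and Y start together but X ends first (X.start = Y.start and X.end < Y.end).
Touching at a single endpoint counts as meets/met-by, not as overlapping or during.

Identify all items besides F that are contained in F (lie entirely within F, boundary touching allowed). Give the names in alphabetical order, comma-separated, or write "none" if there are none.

Target F = [t=76, t=142].
C [t=172, t=292] → after → no.
D [t=76, t=167] → started-by → no.
E [t=101, t=133] → during → yes.
J [t=31, t=177] → contains → no.
P [t=31, t=196] → contains → no.
U [t=153, t=190] → after → no.
V [t=62, t=98] → overlaps → no.
W [t=98, t=198] → overlapped-by → no.
Result: E.

E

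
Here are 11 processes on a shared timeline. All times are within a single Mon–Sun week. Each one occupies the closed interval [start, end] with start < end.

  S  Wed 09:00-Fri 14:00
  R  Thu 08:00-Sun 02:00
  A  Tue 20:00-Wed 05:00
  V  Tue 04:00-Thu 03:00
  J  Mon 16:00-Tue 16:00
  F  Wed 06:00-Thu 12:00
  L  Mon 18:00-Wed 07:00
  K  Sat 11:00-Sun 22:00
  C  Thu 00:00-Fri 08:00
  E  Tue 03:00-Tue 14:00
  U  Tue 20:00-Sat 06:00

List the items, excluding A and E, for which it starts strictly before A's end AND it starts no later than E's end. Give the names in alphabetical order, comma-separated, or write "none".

J, L, V

Conditions: its start is strictly before A's end (X.start < Wed 05:00) AND its start is no later than E's end (X.start <= Tue 14:00).
C: start Thu 00:00 < Wed 05:00? ✗; start Thu 00:00 <= Tue 14:00? ✗ → no.
F: start Wed 06:00 < Wed 05:00? ✗; start Wed 06:00 <= Tue 14:00? ✗ → no.
J: start Mon 16:00 < Wed 05:00? ✓; start Mon 16:00 <= Tue 14:00? ✓ → yes.
K: start Sat 11:00 < Wed 05:00? ✗; start Sat 11:00 <= Tue 14:00? ✗ → no.
L: start Mon 18:00 < Wed 05:00? ✓; start Mon 18:00 <= Tue 14:00? ✓ → yes.
R: start Thu 08:00 < Wed 05:00? ✗; start Thu 08:00 <= Tue 14:00? ✗ → no.
S: start Wed 09:00 < Wed 05:00? ✗; start Wed 09:00 <= Tue 14:00? ✗ → no.
U: start Tue 20:00 < Wed 05:00? ✓; start Tue 20:00 <= Tue 14:00? ✗ → no.
V: start Tue 04:00 < Wed 05:00? ✓; start Tue 04:00 <= Tue 14:00? ✓ → yes.
Result: J, L, V.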